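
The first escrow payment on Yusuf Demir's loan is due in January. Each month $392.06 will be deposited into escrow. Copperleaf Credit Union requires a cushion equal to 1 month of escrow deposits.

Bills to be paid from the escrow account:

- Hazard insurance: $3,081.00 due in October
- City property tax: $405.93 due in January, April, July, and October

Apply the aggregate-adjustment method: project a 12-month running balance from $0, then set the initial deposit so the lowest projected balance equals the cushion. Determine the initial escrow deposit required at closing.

$1,176.18

Cushion = 1 × $392.06 = $392.06
Trial balance (start $0, +$392.06 each month, − disbursements):
  Jan: +$392.06 − $405.93 → -$13.87
  Feb: +$392.06 → $378.19
  Mar: +$392.06 → $770.25
  Apr: +$392.06 − $405.93 → $756.38
  May: +$392.06 → $1,148.44
  Jun: +$392.06 → $1,540.50
  Jul: +$392.06 − $405.93 → $1,526.63
  Aug: +$392.06 → $1,918.69
  Sep: +$392.06 → $2,310.75
  Oct: +$392.06 − $3,486.93 → -$784.12
  Nov: +$392.06 → -$392.06
  Dec: +$392.06 → $0.00
Lowest trial balance = -$784.12 (Oct)
Initial deposit = cushion − low point = $392.06 − (-$784.12) = $1,176.18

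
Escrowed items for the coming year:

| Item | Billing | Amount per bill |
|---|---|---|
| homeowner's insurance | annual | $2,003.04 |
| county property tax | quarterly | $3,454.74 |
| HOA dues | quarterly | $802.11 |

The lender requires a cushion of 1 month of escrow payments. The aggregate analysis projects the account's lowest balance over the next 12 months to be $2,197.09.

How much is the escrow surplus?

Homeowner's insurance = $2,003.04/yr
County property tax = $3,454.74 × 4 = $13,818.96/yr
HOA dues = $802.11 × 4 = $3,208.44/yr
Combined annual = $19,030.44
Base monthly escrow = $19,030.44 / 12 = $1,585.87
Required reserve = 1 × $1,585.87 = $1,585.87
Surplus = $2,197.09 − $1,585.87 = $611.22

$611.22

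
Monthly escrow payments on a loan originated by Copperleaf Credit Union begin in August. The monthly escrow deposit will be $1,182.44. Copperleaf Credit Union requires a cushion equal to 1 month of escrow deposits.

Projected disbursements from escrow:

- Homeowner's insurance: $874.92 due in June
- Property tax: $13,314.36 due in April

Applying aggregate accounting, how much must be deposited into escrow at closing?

Cushion = 1 × $1,182.44 = $1,182.44
Trial balance (start $0, +$1,182.44 each month, − disbursements):
  Aug: +$1,182.44 → $1,182.44
  Sep: +$1,182.44 → $2,364.88
  Oct: +$1,182.44 → $3,547.32
  Nov: +$1,182.44 → $4,729.76
  Dec: +$1,182.44 → $5,912.20
  Jan: +$1,182.44 → $7,094.64
  Feb: +$1,182.44 → $8,277.08
  Mar: +$1,182.44 → $9,459.52
  Apr: +$1,182.44 − $13,314.36 → -$2,672.40
  May: +$1,182.44 → -$1,489.96
  Jun: +$1,182.44 − $874.92 → -$1,182.44
  Jul: +$1,182.44 → $0.00
Lowest trial balance = -$2,672.40 (Apr)
Initial deposit = cushion − low point = $1,182.44 − (-$2,672.40) = $3,854.84

$3,854.84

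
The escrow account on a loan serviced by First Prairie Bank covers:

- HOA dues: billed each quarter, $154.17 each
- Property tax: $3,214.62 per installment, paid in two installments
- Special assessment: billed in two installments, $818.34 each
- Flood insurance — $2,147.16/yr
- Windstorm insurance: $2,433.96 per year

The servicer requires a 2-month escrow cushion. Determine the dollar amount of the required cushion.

HOA dues: $154.17 × 4 = $616.68 annually
Property tax: $3,214.62 × 2 = $6,429.24 annually
Special assessment: $818.34 × 2 = $1,636.68 annually
Flood insurance: $2,147.16 annually
Windstorm insurance: $2,433.96 annually
Yearly total = $13,263.72
Base monthly escrow = $13,263.72 / 12 = $1,105.31
Reserve = 2 × $1,105.31 = $2,210.62

$2,210.62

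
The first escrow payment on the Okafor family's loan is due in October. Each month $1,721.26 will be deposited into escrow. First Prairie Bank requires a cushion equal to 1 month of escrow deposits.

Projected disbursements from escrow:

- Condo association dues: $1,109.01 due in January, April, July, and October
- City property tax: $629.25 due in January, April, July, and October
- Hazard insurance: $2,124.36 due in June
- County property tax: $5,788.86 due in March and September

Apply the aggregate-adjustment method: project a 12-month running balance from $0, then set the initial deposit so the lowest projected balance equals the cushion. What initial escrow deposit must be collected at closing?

$1,738.26

Cushion = 1 × $1,721.26 = $1,721.26
Trial balance (start $0, +$1,721.26 each month, − disbursements):
  Oct: +$1,721.26 − $1,738.26 → -$17.00
  Nov: +$1,721.26 → $1,704.26
  Dec: +$1,721.26 → $3,425.52
  Jan: +$1,721.26 − $1,738.26 → $3,408.52
  Feb: +$1,721.26 → $5,129.78
  Mar: +$1,721.26 − $5,788.86 → $1,062.18
  Apr: +$1,721.26 − $1,738.26 → $1,045.18
  May: +$1,721.26 → $2,766.44
  Jun: +$1,721.26 − $2,124.36 → $2,363.34
  Jul: +$1,721.26 − $1,738.26 → $2,346.34
  Aug: +$1,721.26 → $4,067.60
  Sep: +$1,721.26 − $5,788.86 → $0.00
Lowest trial balance = -$17.00 (Oct)
Initial deposit = cushion − low point = $1,721.26 − (-$17.00) = $1,738.26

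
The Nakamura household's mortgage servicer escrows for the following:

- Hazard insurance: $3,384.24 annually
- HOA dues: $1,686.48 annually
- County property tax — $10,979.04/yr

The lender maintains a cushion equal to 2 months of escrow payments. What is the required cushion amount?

Hazard insurance: $3,384.24 annually
HOA dues: $1,686.48 annually
County property tax: $10,979.04 annually
Annual escrow total = $16,049.76
Monthly = $16,049.76 ÷ 12 = $1,337.48
Required cushion = 2 × $1,337.48 = $2,674.96

$2,674.96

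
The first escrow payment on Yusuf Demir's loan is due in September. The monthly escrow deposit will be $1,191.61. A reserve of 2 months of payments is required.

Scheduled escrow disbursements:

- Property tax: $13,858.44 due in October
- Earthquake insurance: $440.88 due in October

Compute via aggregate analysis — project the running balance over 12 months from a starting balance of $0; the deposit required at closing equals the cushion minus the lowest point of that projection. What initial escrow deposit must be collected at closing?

Cushion = 2 × $1,191.61 = $2,383.22
Trial balance (start $0, +$1,191.61 each month, − disbursements):
  Sep: +$1,191.61 → $1,191.61
  Oct: +$1,191.61 − $14,299.32 → -$11,916.10
  Nov: +$1,191.61 → -$10,724.49
  Dec: +$1,191.61 → -$9,532.88
  Jan: +$1,191.61 → -$8,341.27
  Feb: +$1,191.61 → -$7,149.66
  Mar: +$1,191.61 → -$5,958.05
  Apr: +$1,191.61 → -$4,766.44
  May: +$1,191.61 → -$3,574.83
  Jun: +$1,191.61 → -$2,383.22
  Jul: +$1,191.61 → -$1,191.61
  Aug: +$1,191.61 → $0.00
Lowest trial balance = -$11,916.10 (Oct)
Initial deposit = cushion − low point = $2,383.22 − (-$11,916.10) = $14,299.32

$14,299.32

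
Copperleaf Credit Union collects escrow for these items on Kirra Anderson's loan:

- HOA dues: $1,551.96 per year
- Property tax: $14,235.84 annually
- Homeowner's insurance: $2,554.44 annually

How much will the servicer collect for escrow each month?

$1,528.52

HOA dues: $1,551.96 per year
Property tax: $14,235.84 per year
Homeowner's insurance: $2,554.44 per year
Total per year = $1,551.96 + $14,235.84 + $2,554.44 = $18,342.24
Monthly = $18,342.24 ÷ 12 = $1,528.52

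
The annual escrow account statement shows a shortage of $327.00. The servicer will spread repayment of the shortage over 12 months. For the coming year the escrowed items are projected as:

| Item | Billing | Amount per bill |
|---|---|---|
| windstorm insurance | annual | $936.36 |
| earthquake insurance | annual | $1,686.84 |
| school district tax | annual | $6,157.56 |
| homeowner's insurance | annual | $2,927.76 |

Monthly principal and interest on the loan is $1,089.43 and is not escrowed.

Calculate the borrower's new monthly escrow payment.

$1,002.96

Windstorm insurance: $936.36 annually
Earthquake insurance: $1,686.84 annually
School district tax: $6,157.56 annually
Homeowner's insurance: $2,927.76 annually
Yearly total = $936.36 + $1,686.84 + $6,157.56 + $2,927.76 = $11,708.52
Monthly escrow = $11,708.52 / 12 = $975.71
Shortage spread = $327.00 / 12 = $27.25/mo
Adjusted monthly = $975.71 + $27.25 = $1,002.96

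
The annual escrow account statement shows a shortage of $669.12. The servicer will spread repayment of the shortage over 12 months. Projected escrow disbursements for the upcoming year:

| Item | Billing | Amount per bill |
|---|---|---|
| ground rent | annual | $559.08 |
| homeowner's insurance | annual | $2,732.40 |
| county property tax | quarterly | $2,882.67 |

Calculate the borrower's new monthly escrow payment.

Ground rent = $559.08
Homeowner's insurance = $2,732.40
County property tax = $2,882.67 × 4 = $11,530.68
Annual escrow total = $14,822.16
Base monthly escrow = $14,822.16 ÷ 12 = $1,235.18
Monthly shortage recovery: $669.12 ÷ 12 = $55.76
Adjusted monthly = $1,235.18 + $55.76 = $1,290.94

$1,290.94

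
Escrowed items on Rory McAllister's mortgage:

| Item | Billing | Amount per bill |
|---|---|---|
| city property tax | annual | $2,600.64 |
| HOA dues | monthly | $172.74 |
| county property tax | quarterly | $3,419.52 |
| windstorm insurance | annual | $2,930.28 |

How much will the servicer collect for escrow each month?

$1,773.49

City property tax = $2,600.64 per year
HOA dues = $172.74 × 12 = $2,072.88 per year
County property tax = $3,419.52 × 4 = $13,678.08 per year
Windstorm insurance = $2,930.28 per year
Yearly total = $2,600.64 + $2,072.88 + $13,678.08 + $2,930.28 = $21,281.88
Monthly escrow = $21,281.88 ÷ 12 = $1,773.49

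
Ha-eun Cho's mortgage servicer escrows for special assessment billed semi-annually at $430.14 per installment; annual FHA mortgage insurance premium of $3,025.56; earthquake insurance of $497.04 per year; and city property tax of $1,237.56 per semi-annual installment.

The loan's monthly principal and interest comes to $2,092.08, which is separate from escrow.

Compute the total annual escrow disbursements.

Special assessment — $430.14 × 2 = $860.28/yr
FHA mortgage insurance premium — $3,025.56/yr
Earthquake insurance — $497.04/yr
City property tax — $1,237.56 × 2 = $2,475.12/yr
Annual escrow total = $860.28 + $3,025.56 + $497.04 + $2,475.12 = $6,858.00

$6,858.00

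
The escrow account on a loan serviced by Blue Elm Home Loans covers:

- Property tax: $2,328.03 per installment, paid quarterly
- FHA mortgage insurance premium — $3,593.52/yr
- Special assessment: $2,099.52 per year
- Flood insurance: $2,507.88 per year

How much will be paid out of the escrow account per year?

$17,513.04

Property tax — $2,328.03 × 4 = $9,312.12
FHA mortgage insurance premium — $3,593.52
Special assessment — $2,099.52
Flood insurance — $2,507.88
Total per year = $9,312.12 + $3,593.52 + $2,099.52 + $2,507.88 = $17,513.04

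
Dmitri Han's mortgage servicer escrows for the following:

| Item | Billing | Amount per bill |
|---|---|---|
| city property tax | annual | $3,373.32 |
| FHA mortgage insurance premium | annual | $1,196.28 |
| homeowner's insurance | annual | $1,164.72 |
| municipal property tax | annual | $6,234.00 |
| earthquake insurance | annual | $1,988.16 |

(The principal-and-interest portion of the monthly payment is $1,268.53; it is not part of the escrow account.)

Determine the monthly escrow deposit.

$1,163.04

City property tax = $3,373.32 per year
FHA mortgage insurance premium = $1,196.28 per year
Homeowner's insurance = $1,164.72 per year
Municipal property tax = $6,234.00 per year
Earthquake insurance = $1,988.16 per year
Yearly total = $3,373.32 + $1,196.28 + $1,164.72 + $6,234.00 + $1,988.16 = $13,956.48
Per month = $13,956.48 / 12 = $1,163.04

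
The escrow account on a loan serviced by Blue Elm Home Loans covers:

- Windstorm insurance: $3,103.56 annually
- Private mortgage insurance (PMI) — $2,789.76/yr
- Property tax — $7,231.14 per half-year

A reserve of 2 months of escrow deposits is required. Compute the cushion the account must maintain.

Windstorm insurance: $3,103.56 per year
Private mortgage insurance (PMI): $2,789.76 per year
Property tax: $7,231.14 × 2 = $14,462.28 per year
Combined annual = $20,355.60
Monthly escrow = $20,355.60 ÷ 12 = $1,696.30
Required cushion = 2 × $1,696.30 = $3,392.60

$3,392.60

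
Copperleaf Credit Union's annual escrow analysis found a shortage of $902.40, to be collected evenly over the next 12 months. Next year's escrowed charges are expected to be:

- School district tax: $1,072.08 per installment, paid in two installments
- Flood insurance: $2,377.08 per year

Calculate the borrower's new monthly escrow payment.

School district tax: $1,072.08 × 2 = $2,144.16/yr
Flood insurance: $2,377.08/yr
Combined annual = $4,521.24
Base monthly escrow = $4,521.24 ÷ 12 = $376.77
Shortage per month = $902.40 ÷ 12 = $75.20
New monthly escrow = $376.77 + $75.20 = $451.97

$451.97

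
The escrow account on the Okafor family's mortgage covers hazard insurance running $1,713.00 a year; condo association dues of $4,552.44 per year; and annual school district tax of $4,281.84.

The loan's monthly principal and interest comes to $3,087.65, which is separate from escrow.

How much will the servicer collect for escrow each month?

Hazard insurance: $1,713.00/yr
Condo association dues: $4,552.44/yr
School district tax: $4,281.84/yr
Total per year = $10,547.28
Per month = $10,547.28 / 12 = $878.94

$878.94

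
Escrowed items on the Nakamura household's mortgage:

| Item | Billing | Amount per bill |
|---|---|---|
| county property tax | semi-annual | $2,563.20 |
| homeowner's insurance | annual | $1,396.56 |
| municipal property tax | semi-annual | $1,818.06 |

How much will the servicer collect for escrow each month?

$846.59

County property tax = $2,563.20 × 2 = $5,126.40/yr
Homeowner's insurance = $1,396.56/yr
Municipal property tax = $1,818.06 × 2 = $3,636.12/yr
Annual escrow total = $5,126.40 + $1,396.56 + $3,636.12 = $10,159.08
Base monthly escrow = $10,159.08 / 12 = $846.59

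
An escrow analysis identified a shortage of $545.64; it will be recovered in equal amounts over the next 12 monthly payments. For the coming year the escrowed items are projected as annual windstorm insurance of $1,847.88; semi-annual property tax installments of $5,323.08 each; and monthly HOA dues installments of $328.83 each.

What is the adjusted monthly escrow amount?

$1,415.47

Windstorm insurance: $1,847.88 per year
Property tax: $5,323.08 × 2 = $10,646.16 per year
HOA dues: $328.83 × 12 = $3,945.96 per year
Total annual escrow = $1,847.88 + $10,646.16 + $3,945.96 = $16,440.00
Per month = $16,440.00 / 12 = $1,370.00
Shortage per month = $545.64 / 12 = $45.47
Adjusted monthly = $1,370.00 + $45.47 = $1,415.47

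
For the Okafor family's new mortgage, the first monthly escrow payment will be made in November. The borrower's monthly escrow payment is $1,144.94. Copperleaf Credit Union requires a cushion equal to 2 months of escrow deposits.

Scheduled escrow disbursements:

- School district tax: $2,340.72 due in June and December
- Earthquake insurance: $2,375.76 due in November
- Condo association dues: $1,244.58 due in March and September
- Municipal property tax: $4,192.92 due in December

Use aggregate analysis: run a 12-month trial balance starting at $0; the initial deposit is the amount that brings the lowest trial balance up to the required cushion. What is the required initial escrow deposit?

Cushion = 2 × $1,144.94 = $2,289.88
Trial balance (start $0, +$1,144.94 each month, − disbursements):
  Nov: +$1,144.94 − $2,375.76 → -$1,230.82
  Dec: +$1,144.94 − $6,533.64 → -$6,619.52
  Jan: +$1,144.94 → -$5,474.58
  Feb: +$1,144.94 → -$4,329.64
  Mar: +$1,144.94 − $1,244.58 → -$4,429.28
  Apr: +$1,144.94 → -$3,284.34
  May: +$1,144.94 → -$2,139.40
  Jun: +$1,144.94 − $2,340.72 → -$3,335.18
  Jul: +$1,144.94 → -$2,190.24
  Aug: +$1,144.94 → -$1,045.30
  Sep: +$1,144.94 − $1,244.58 → -$1,144.94
  Oct: +$1,144.94 → $0.00
Lowest trial balance = -$6,619.52 (Dec)
Initial deposit = cushion − low point = $2,289.88 − (-$6,619.52) = $8,909.40

$8,909.40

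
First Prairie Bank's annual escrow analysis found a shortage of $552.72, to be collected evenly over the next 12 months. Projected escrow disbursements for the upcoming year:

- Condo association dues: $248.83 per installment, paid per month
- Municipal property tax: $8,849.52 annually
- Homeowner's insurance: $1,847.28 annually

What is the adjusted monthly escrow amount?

$1,186.29

Condo association dues: $248.83 × 12 = $2,985.96/yr
Municipal property tax: $8,849.52/yr
Homeowner's insurance: $1,847.28/yr
Total per year = $2,985.96 + $8,849.52 + $1,847.28 = $13,682.76
Monthly escrow = $13,682.76 ÷ 12 = $1,140.23
Shortage spread = $552.72 / 12 = $46.06/mo
New monthly escrow = $1,140.23 + $46.06 = $1,186.29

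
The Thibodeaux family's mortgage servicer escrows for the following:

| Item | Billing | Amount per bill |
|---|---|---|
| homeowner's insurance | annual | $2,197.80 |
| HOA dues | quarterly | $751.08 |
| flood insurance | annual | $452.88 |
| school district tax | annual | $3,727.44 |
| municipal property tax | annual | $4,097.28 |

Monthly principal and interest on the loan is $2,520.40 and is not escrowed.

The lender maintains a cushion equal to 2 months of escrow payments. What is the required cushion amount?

Homeowner's insurance = $2,197.80 per year
HOA dues = $751.08 × 4 = $3,004.32 per year
Flood insurance = $452.88 per year
School district tax = $3,727.44 per year
Municipal property tax = $4,097.28 per year
Combined annual = $2,197.80 + $3,004.32 + $452.88 + $3,727.44 + $4,097.28 = $13,479.72
Base monthly escrow = $13,479.72 / 12 = $1,123.31
Reserve = 2 × $1,123.31 = $2,246.62

$2,246.62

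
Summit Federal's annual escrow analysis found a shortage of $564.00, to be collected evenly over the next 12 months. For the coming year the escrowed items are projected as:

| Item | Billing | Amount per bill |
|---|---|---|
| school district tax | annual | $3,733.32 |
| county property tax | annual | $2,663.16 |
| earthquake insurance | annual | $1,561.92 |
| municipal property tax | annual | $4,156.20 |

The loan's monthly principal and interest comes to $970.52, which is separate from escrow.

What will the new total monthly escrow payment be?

School district tax — $3,733.32 per year
County property tax — $2,663.16 per year
Earthquake insurance — $1,561.92 per year
Municipal property tax — $4,156.20 per year
Total annual escrow = $3,733.32 + $2,663.16 + $1,561.92 + $4,156.20 = $12,114.60
Base monthly escrow = $12,114.60 ÷ 12 = $1,009.55
Shortage per month = $564.00 / 12 = $47.00
Adjusted monthly = $1,009.55 + $47.00 = $1,056.55

$1,056.55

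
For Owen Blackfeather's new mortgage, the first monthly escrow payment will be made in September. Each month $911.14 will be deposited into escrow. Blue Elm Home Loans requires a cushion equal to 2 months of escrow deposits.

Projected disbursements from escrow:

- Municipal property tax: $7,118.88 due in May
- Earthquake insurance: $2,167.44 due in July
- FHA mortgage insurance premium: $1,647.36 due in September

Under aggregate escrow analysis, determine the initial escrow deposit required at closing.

$2,733.42

Cushion = 2 × $911.14 = $1,822.28
Trial balance (start $0, +$911.14 each month, − disbursements):
  Sep: +$911.14 − $1,647.36 → -$736.22
  Oct: +$911.14 → $174.92
  Nov: +$911.14 → $1,086.06
  Dec: +$911.14 → $1,997.20
  Jan: +$911.14 → $2,908.34
  Feb: +$911.14 → $3,819.48
  Mar: +$911.14 → $4,730.62
  Apr: +$911.14 → $5,641.76
  May: +$911.14 − $7,118.88 → -$565.98
  Jun: +$911.14 → $345.16
  Jul: +$911.14 − $2,167.44 → -$911.14
  Aug: +$911.14 → $0.00
Lowest trial balance = -$911.14 (Jul)
Initial deposit = cushion − low point = $1,822.28 − (-$911.14) = $2,733.42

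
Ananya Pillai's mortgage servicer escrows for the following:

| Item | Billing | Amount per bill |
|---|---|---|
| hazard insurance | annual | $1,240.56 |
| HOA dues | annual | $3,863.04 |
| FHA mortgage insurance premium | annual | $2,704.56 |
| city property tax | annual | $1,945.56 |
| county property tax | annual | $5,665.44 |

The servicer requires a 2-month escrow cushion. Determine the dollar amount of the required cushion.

Hazard insurance — $1,240.56
HOA dues — $3,863.04
FHA mortgage insurance premium — $2,704.56
City property tax — $1,945.56
County property tax — $5,665.44
Annual escrow total = $1,240.56 + $3,863.04 + $2,704.56 + $1,945.56 + $5,665.44 = $15,419.16
Monthly = $15,419.16 / 12 = $1,284.93
Required cushion = 2 × $1,284.93 = $2,569.86

$2,569.86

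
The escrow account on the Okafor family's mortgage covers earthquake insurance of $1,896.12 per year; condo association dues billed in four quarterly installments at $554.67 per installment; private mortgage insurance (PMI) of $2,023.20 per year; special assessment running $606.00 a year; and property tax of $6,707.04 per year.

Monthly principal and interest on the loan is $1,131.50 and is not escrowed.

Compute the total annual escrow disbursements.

Earthquake insurance — $1,896.12 per year
Condo association dues — $554.67 × 4 = $2,218.68 per year
Private mortgage insurance (PMI) — $2,023.20 per year
Special assessment — $606.00 per year
Property tax — $6,707.04 per year
Total annual escrow = $1,896.12 + $2,218.68 + $2,023.20 + $606.00 + $6,707.04 = $13,451.04

$13,451.04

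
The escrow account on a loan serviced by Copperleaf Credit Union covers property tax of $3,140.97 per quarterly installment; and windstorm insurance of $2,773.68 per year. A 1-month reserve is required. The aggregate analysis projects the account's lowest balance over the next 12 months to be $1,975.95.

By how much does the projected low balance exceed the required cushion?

$697.82

Property tax — $3,140.97 × 4 = $12,563.88 annually
Windstorm insurance — $2,773.68 annually
Total per year = $12,563.88 + $2,773.68 = $15,337.56
Monthly escrow = $15,337.56 / 12 = $1,278.13
Required reserve = 1 × $1,278.13 = $1,278.13
Excess over cushion: $1,975.95 − $1,278.13 = $697.82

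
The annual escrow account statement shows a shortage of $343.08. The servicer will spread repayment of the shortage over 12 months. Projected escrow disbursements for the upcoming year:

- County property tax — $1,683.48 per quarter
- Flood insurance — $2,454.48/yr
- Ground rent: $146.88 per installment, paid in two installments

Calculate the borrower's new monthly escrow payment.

County property tax = $1,683.48 × 4 = $6,733.92 per year
Flood insurance = $2,454.48 per year
Ground rent = $146.88 × 2 = $293.76 per year
Annual escrow total = $9,482.16
Monthly = $9,482.16 ÷ 12 = $790.18
Monthly shortage recovery: $343.08 / 12 = $28.59
Adjusted monthly = $790.18 + $28.59 = $818.77

$818.77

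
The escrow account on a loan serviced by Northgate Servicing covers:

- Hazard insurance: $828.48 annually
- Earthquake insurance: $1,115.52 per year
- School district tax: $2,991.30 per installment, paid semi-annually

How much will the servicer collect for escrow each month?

Hazard insurance = $828.48
Earthquake insurance = $1,115.52
School district tax = $2,991.30 × 2 = $5,982.60
Yearly total = $828.48 + $1,115.52 + $5,982.60 = $7,926.60
Base monthly escrow = $7,926.60 ÷ 12 = $660.55

$660.55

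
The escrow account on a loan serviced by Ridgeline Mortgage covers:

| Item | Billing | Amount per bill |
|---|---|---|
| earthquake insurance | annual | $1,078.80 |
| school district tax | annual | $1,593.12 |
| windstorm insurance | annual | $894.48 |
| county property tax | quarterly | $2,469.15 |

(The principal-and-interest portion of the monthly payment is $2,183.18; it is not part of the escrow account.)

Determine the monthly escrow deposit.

$1,120.25

Earthquake insurance — $1,078.80 per year
School district tax — $1,593.12 per year
Windstorm insurance — $894.48 per year
County property tax — $2,469.15 × 4 = $9,876.60 per year
Annual escrow total = $13,443.00
Monthly = $13,443.00 / 12 = $1,120.25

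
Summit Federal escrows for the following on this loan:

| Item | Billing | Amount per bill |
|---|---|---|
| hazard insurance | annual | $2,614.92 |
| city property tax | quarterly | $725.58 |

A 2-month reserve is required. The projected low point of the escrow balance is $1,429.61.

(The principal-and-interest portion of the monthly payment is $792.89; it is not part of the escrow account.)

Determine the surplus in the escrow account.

Hazard insurance = $2,614.92 per year
City property tax = $725.58 × 4 = $2,902.32 per year
Yearly total = $5,517.24
Per month = $5,517.24 / 12 = $459.77
Required reserve = 2 × $459.77 = $919.54
Excess over cushion: $1,429.61 − $919.54 = $510.07

$510.07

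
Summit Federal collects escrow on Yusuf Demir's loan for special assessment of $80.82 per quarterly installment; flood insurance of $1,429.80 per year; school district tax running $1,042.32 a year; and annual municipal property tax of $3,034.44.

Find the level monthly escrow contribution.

$485.82

Special assessment: $80.82 × 4 = $323.28
Flood insurance: $1,429.80
School district tax: $1,042.32
Municipal property tax: $3,034.44
Annual escrow total = $323.28 + $1,429.80 + $1,042.32 + $3,034.44 = $5,829.84
Base monthly escrow = $5,829.84 / 12 = $485.82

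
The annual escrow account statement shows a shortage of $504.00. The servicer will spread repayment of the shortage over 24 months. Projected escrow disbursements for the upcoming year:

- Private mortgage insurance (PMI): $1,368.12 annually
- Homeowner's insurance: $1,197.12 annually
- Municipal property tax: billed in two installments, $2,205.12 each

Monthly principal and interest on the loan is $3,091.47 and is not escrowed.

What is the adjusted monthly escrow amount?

Private mortgage insurance (PMI) — $1,368.12
Homeowner's insurance — $1,197.12
Municipal property tax — $2,205.12 × 2 = $4,410.24
Total annual escrow = $1,368.12 + $1,197.12 + $4,410.24 = $6,975.48
Base monthly escrow = $6,975.48 / 12 = $581.29
Shortage per month = $504.00 ÷ 24 = $21.00
Adjusted monthly = $581.29 + $21.00 = $602.29

$602.29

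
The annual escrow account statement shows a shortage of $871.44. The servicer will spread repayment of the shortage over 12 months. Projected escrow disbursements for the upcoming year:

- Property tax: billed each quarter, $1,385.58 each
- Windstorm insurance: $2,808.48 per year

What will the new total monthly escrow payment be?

$768.52

Property tax — $1,385.58 × 4 = $5,542.32
Windstorm insurance — $2,808.48
Total annual escrow = $5,542.32 + $2,808.48 = $8,350.80
Monthly = $8,350.80 / 12 = $695.90
Shortage per month = $871.44 / 12 = $72.62
New monthly escrow = $695.90 + $72.62 = $768.52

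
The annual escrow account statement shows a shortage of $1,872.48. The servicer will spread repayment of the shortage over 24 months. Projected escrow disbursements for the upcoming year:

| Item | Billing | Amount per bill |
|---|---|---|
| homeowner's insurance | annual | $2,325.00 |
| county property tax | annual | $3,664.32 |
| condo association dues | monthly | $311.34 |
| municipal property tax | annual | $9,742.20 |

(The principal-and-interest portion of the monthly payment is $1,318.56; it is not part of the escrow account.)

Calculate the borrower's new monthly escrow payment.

$1,700.32

Homeowner's insurance: $2,325.00 annually
County property tax: $3,664.32 annually
Condo association dues: $311.34 × 12 = $3,736.08 annually
Municipal property tax: $9,742.20 annually
Combined annual = $2,325.00 + $3,664.32 + $3,736.08 + $9,742.20 = $19,467.60
Monthly escrow = $19,467.60 ÷ 12 = $1,622.30
Shortage spread = $1,872.48 ÷ 24 = $78.02/mo
New monthly escrow = $1,622.30 + $78.02 = $1,700.32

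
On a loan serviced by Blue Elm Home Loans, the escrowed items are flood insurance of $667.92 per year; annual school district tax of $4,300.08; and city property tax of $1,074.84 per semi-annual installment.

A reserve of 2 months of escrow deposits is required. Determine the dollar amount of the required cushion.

$1,186.28

Flood insurance = $667.92 annually
School district tax = $4,300.08 annually
City property tax = $1,074.84 × 2 = $2,149.68 annually
Yearly total = $7,117.68
Monthly escrow = $7,117.68 / 12 = $593.14
Cushion = 2 × $593.14 = $1,186.28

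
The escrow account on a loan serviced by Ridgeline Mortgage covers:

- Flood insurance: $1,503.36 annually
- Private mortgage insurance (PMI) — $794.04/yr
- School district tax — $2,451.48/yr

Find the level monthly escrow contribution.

$395.74

Flood insurance — $1,503.36 per year
Private mortgage insurance (PMI) — $794.04 per year
School district tax — $2,451.48 per year
Total annual escrow = $1,503.36 + $794.04 + $2,451.48 = $4,748.88
Monthly escrow = $4,748.88 ÷ 12 = $395.74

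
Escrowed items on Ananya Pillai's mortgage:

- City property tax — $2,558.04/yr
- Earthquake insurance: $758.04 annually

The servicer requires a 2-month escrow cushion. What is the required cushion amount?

City property tax = $2,558.04 annually
Earthquake insurance = $758.04 annually
Yearly total = $3,316.08
Per month = $3,316.08 ÷ 12 = $276.34
Required cushion = 2 × $276.34 = $552.68

$552.68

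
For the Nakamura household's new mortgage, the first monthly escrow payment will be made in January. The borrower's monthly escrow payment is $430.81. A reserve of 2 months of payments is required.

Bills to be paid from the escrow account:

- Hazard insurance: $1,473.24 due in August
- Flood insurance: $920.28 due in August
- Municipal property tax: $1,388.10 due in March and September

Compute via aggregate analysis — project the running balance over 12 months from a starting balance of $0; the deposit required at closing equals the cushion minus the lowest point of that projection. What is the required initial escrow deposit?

Cushion = 2 × $430.81 = $861.62
Trial balance (start $0, +$430.81 each month, − disbursements):
  Jan: +$430.81 → $430.81
  Feb: +$430.81 → $861.62
  Mar: +$430.81 − $1,388.10 → -$95.67
  Apr: +$430.81 → $335.14
  May: +$430.81 → $765.95
  Jun: +$430.81 → $1,196.76
  Jul: +$430.81 → $1,627.57
  Aug: +$430.81 − $2,393.52 → -$335.14
  Sep: +$430.81 − $1,388.10 → -$1,292.43
  Oct: +$430.81 → -$861.62
  Nov: +$430.81 → -$430.81
  Dec: +$430.81 → $0.00
Lowest trial balance = -$1,292.43 (Sep)
Initial deposit = cushion − low point = $861.62 − (-$1,292.43) = $2,154.05

$2,154.05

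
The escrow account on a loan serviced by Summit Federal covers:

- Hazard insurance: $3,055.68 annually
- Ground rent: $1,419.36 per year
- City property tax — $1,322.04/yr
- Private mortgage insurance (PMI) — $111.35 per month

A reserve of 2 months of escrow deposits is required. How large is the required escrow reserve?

Hazard insurance — $3,055.68
Ground rent — $1,419.36
City property tax — $1,322.04
Private mortgage insurance (PMI) — $111.35 × 12 = $1,336.20
Combined annual = $7,133.28
Monthly escrow = $7,133.28 / 12 = $594.44
Cushion = 2 × $594.44 = $1,188.88

$1,188.88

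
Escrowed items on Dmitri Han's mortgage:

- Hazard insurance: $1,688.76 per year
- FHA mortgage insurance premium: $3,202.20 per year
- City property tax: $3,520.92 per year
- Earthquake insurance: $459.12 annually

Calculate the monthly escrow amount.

$739.25

Hazard insurance — $1,688.76 annually
FHA mortgage insurance premium — $3,202.20 annually
City property tax — $3,520.92 annually
Earthquake insurance — $459.12 annually
Total per year = $8,871.00
Monthly escrow = $8,871.00 / 12 = $739.25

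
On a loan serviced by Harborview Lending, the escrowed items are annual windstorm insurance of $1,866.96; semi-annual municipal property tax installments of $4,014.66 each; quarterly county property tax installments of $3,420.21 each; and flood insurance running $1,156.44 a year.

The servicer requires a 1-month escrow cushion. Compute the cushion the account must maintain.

Windstorm insurance — $1,866.96/yr
Municipal property tax — $4,014.66 × 2 = $8,029.32/yr
County property tax — $3,420.21 × 4 = $13,680.84/yr
Flood insurance — $1,156.44/yr
Annual escrow total = $24,733.56
Base monthly escrow = $24,733.56 ÷ 12 = $2,061.13
Reserve = 1 × $2,061.13 = $2,061.13

$2,061.13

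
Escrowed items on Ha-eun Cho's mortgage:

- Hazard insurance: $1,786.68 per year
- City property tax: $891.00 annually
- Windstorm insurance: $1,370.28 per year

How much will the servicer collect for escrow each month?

$337.33

Hazard insurance = $1,786.68/yr
City property tax = $891.00/yr
Windstorm insurance = $1,370.28/yr
Combined annual = $1,786.68 + $891.00 + $1,370.28 = $4,047.96
Per month = $4,047.96 / 12 = $337.33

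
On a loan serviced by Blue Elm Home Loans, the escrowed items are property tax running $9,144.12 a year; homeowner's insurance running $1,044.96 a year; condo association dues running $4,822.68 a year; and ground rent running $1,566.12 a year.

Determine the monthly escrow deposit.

Property tax — $9,144.12/yr
Homeowner's insurance — $1,044.96/yr
Condo association dues — $4,822.68/yr
Ground rent — $1,566.12/yr
Yearly total = $9,144.12 + $1,044.96 + $4,822.68 + $1,566.12 = $16,577.88
Per month = $16,577.88 / 12 = $1,381.49

$1,381.49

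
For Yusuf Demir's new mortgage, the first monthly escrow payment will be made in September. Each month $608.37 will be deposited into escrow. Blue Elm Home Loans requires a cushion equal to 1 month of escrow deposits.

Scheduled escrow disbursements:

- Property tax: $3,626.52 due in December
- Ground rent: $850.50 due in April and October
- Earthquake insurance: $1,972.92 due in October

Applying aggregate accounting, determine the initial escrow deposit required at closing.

Cushion = 1 × $608.37 = $608.37
Trial balance (start $0, +$608.37 each month, − disbursements):
  Sep: +$608.37 → $608.37
  Oct: +$608.37 − $2,823.42 → -$1,606.68
  Nov: +$608.37 → -$998.31
  Dec: +$608.37 − $3,626.52 → -$4,016.46
  Jan: +$608.37 → -$3,408.09
  Feb: +$608.37 → -$2,799.72
  Mar: +$608.37 → -$2,191.35
  Apr: +$608.37 − $850.50 → -$2,433.48
  May: +$608.37 → -$1,825.11
  Jun: +$608.37 → -$1,216.74
  Jul: +$608.37 → -$608.37
  Aug: +$608.37 → $0.00
Lowest trial balance = -$4,016.46 (Dec)
Initial deposit = cushion − low point = $608.37 − (-$4,016.46) = $4,624.83

$4,624.83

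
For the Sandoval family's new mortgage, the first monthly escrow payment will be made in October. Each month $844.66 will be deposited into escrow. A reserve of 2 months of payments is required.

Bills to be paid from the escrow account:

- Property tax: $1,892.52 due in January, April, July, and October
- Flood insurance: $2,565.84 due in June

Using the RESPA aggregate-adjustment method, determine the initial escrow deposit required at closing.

Cushion = 2 × $844.66 = $1,689.32
Trial balance (start $0, +$844.66 each month, − disbursements):
  Oct: +$844.66 − $1,892.52 → -$1,047.86
  Nov: +$844.66 → -$203.20
  Dec: +$844.66 → $641.46
  Jan: +$844.66 − $1,892.52 → -$406.40
  Feb: +$844.66 → $438.26
  Mar: +$844.66 → $1,282.92
  Apr: +$844.66 − $1,892.52 → $235.06
  May: +$844.66 → $1,079.72
  Jun: +$844.66 − $2,565.84 → -$641.46
  Jul: +$844.66 − $1,892.52 → -$1,689.32
  Aug: +$844.66 → -$844.66
  Sep: +$844.66 → $0.00
Lowest trial balance = -$1,689.32 (Jul)
Initial deposit = cushion − low point = $1,689.32 − (-$1,689.32) = $3,378.64

$3,378.64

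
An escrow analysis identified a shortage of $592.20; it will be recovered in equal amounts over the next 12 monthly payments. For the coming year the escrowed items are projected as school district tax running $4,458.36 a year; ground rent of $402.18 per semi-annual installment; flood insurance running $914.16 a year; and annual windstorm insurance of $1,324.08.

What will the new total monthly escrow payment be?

School district tax — $4,458.36/yr
Ground rent — $402.18 × 2 = $804.36/yr
Flood insurance — $914.16/yr
Windstorm insurance — $1,324.08/yr
Total annual escrow = $4,458.36 + $804.36 + $914.16 + $1,324.08 = $7,500.96
Monthly = $7,500.96 ÷ 12 = $625.08
Monthly shortage recovery: $592.20 ÷ 12 = $49.35
New monthly escrow = $625.08 + $49.35 = $674.43

$674.43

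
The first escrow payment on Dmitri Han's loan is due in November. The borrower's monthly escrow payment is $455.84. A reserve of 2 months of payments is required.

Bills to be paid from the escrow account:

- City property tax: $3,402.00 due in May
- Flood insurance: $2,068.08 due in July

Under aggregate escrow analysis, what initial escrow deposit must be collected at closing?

$2,279.20

Cushion = 2 × $455.84 = $911.68
Trial balance (start $0, +$455.84 each month, − disbursements):
  Nov: +$455.84 → $455.84
  Dec: +$455.84 → $911.68
  Jan: +$455.84 → $1,367.52
  Feb: +$455.84 → $1,823.36
  Mar: +$455.84 → $2,279.20
  Apr: +$455.84 → $2,735.04
  May: +$455.84 − $3,402.00 → -$211.12
  Jun: +$455.84 → $244.72
  Jul: +$455.84 − $2,068.08 → -$1,367.52
  Aug: +$455.84 → -$911.68
  Sep: +$455.84 → -$455.84
  Oct: +$455.84 → $0.00
Lowest trial balance = -$1,367.52 (Jul)
Initial deposit = cushion − low point = $911.68 − (-$1,367.52) = $2,279.20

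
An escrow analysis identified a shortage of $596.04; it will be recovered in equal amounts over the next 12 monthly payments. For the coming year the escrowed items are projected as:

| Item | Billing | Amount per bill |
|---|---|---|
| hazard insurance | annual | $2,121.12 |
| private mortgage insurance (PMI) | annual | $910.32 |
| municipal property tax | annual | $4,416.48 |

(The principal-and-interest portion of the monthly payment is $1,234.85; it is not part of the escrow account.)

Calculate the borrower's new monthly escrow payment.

$670.33

Hazard insurance: $2,121.12 annually
Private mortgage insurance (PMI): $910.32 annually
Municipal property tax: $4,416.48 annually
Yearly total = $2,121.12 + $910.32 + $4,416.48 = $7,447.92
Base monthly escrow = $7,447.92 ÷ 12 = $620.66
Monthly shortage recovery: $596.04 ÷ 12 = $49.67
Adjusted monthly = $620.66 + $49.67 = $670.33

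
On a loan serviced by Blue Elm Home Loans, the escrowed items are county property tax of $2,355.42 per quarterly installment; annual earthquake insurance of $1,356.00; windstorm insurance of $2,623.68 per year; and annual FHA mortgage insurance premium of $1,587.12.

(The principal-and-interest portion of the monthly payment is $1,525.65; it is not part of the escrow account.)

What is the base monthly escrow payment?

County property tax — $2,355.42 × 4 = $9,421.68
Earthquake insurance — $1,356.00
Windstorm insurance — $2,623.68
FHA mortgage insurance premium — $1,587.12
Total annual escrow = $9,421.68 + $1,356.00 + $2,623.68 + $1,587.12 = $14,988.48
Base monthly escrow = $14,988.48 / 12 = $1,249.04

$1,249.04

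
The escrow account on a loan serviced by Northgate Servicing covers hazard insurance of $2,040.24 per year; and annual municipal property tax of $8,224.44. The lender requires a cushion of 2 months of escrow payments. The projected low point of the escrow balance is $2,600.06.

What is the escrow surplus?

$889.28

Hazard insurance = $2,040.24 per year
Municipal property tax = $8,224.44 per year
Annual escrow total = $10,264.68
Base monthly escrow = $10,264.68 ÷ 12 = $855.39
Required cushion = 2 × $855.39 = $1,710.78
Surplus = $2,600.06 − $1,710.78 = $889.28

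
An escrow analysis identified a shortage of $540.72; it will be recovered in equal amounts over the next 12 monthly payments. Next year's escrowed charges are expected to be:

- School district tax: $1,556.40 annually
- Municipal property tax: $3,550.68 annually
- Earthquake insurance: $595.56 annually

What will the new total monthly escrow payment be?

$520.28

School district tax: $1,556.40 per year
Municipal property tax: $3,550.68 per year
Earthquake insurance: $595.56 per year
Combined annual = $1,556.40 + $3,550.68 + $595.56 = $5,702.64
Per month = $5,702.64 / 12 = $475.22
Shortage spread = $540.72 / 12 = $45.06/mo
New monthly escrow = $475.22 + $45.06 = $520.28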